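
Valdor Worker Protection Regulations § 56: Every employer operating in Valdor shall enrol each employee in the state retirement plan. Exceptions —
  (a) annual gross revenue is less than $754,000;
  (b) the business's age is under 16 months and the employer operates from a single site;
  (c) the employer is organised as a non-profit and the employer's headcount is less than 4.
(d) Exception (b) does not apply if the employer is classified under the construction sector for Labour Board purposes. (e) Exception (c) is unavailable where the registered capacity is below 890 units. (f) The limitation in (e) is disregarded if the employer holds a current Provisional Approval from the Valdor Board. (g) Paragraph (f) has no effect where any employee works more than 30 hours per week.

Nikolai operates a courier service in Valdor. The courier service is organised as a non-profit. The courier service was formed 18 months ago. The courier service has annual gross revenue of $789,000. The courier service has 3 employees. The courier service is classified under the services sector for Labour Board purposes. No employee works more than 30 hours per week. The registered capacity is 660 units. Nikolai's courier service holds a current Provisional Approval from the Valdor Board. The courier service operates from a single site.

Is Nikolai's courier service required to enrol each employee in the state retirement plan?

No — exception (c) applies; Nikolai's courier service is not required to enrol each employee in the state retirement plan.

Exception (a) requires that annual gross revenue is less than $754,000; but annual gross revenue is $789,000, not less than $754,000, so (a) is unavailable.
Exception (b) fails — the business's age is 18 months, not under 16 months.
Exception (c)'s conditions are all satisfied: the employer is a non-profit; the employer's headcount is 3, less than the 4 limit. Applying paragraphs (e)–(g): (e) is triggered (the registered capacity is 660 units, below the 890 units limit), but is displaced by (f): (f) operates against (e): a current Provisional Approval is held. (g) does not operate here (no employee exceeds 30 hours/week), so (f) stands. Exception (c) stands.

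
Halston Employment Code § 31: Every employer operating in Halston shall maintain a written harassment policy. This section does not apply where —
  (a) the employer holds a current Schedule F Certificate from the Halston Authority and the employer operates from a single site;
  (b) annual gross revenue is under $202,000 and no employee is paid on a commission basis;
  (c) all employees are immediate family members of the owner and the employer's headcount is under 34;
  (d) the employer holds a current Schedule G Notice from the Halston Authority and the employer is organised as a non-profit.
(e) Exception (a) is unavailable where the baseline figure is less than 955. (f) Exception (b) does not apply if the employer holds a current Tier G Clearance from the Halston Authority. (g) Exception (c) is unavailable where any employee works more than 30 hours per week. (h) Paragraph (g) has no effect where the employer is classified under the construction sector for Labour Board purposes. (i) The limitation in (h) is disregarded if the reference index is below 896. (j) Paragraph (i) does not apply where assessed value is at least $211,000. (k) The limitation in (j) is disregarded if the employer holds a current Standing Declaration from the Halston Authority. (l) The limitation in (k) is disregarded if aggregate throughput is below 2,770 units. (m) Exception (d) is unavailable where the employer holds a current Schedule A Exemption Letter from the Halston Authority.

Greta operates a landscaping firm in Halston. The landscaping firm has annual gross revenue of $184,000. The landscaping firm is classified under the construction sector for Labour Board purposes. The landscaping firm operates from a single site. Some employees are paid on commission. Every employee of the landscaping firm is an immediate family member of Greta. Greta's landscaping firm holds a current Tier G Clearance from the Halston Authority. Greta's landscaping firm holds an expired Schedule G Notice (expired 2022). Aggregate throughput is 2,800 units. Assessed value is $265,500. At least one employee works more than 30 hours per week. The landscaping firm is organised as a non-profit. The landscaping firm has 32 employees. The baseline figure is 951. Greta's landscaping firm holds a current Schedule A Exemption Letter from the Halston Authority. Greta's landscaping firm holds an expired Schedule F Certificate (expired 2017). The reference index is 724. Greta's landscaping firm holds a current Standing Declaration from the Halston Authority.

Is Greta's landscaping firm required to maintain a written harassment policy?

Yes — Greta's landscaping firm must maintain a written harassment policy.

Exception (a) requires that the employer holds a current Schedule F Certificate from the Halston Authority; but the Schedule F Certificate is not current, so (a) is unavailable.
Exception (b) fails — some employees are paid on commission.
All of (c)'s requirements are met (every employee is an immediate family member; the employer's headcount is 32, under the 34 limit). But applying paragraphs (g)–(l): (g) is triggered — at least one employee exceeds 30 hours/week. (h) would limit (g) — the landscaping firm is classified under the construction sector — but (i) sets (h) aside: (i) is triggered — the reference index is 724, below the 896 limit. (j) is engaged (assessed value is $265,500, meeting the $211,000 threshold), but is overridden by (k): (k) operates against (j): a current Standing Declaration is held. (l), which would lift (k), is not engaged — aggregate throughput is 2,800 units, not below 2,770 units. Exception (c) does not apply.
Exception (d) requires that the employer holds a current Schedule G Notice from the Halston Authority; but the Schedule G Notice is not current, so (d) is unavailable.
No exception applies. The general rule governs.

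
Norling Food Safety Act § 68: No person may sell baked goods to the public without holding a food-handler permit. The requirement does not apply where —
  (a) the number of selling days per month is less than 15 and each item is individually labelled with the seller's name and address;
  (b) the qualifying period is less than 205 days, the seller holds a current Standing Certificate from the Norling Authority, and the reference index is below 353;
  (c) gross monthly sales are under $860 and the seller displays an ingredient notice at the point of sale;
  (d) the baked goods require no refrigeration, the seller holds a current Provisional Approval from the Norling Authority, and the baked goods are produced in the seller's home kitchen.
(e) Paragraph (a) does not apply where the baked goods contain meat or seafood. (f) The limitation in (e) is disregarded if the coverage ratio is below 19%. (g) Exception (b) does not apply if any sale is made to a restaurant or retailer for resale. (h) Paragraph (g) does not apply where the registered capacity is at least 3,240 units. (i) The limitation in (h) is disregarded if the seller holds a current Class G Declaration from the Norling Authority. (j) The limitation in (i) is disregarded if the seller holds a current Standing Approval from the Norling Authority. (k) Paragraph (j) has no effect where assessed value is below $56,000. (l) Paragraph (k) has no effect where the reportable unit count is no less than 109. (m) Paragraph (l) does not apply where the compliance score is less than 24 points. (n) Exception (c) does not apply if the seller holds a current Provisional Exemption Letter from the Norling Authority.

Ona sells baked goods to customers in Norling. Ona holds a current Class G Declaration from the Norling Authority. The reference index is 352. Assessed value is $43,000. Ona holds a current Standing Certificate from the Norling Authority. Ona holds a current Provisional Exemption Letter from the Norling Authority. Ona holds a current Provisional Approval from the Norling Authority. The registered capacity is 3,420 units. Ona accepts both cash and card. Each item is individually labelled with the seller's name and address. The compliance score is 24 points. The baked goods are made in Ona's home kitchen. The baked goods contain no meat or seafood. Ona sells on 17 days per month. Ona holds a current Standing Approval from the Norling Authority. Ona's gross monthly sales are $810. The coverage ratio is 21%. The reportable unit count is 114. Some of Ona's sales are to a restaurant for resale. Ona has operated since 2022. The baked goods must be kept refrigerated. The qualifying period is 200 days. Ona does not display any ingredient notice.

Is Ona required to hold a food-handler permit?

No — exception (b) applies; Ona is not required to hold a food-handler permit.

Exception (a) requires that the number of selling days per month is less than 15; but the number of selling days per month is 17, not less than 15, so (a) is unavailable.
Exception (b): the qualifying period is 200 days, less than the 205 days limit; a current Standing Certificate is held; the reference index is 352, below the 353 limit — every condition holds. As to paragraphs (g)–(m): (g) would limit (b) — some sales are to a restaurant for resale — but (h) sets (g) aside: (h) is triggered — the registered capacity is 3,420 units, meeting the 3,240 units threshold. (i) would limit (h) — a current Class G Declaration is held — but (j) sets (i) aside: (j) is engaged — a current Standing Approval is held. (k) is triggered (assessed value is $43,000, below the $56,000 limit), but yields to (l): (l) operates against (k): the reportable unit count is 114, meeting the 109 threshold. (m), which would lift (l), does not operate here — the compliance score is 24 points, not less than 24 points. Exception (b) stands.
Exception (c) fails — no ingredient notice is displayed.
Exception (d) does not apply: the baked goods require refrigeration.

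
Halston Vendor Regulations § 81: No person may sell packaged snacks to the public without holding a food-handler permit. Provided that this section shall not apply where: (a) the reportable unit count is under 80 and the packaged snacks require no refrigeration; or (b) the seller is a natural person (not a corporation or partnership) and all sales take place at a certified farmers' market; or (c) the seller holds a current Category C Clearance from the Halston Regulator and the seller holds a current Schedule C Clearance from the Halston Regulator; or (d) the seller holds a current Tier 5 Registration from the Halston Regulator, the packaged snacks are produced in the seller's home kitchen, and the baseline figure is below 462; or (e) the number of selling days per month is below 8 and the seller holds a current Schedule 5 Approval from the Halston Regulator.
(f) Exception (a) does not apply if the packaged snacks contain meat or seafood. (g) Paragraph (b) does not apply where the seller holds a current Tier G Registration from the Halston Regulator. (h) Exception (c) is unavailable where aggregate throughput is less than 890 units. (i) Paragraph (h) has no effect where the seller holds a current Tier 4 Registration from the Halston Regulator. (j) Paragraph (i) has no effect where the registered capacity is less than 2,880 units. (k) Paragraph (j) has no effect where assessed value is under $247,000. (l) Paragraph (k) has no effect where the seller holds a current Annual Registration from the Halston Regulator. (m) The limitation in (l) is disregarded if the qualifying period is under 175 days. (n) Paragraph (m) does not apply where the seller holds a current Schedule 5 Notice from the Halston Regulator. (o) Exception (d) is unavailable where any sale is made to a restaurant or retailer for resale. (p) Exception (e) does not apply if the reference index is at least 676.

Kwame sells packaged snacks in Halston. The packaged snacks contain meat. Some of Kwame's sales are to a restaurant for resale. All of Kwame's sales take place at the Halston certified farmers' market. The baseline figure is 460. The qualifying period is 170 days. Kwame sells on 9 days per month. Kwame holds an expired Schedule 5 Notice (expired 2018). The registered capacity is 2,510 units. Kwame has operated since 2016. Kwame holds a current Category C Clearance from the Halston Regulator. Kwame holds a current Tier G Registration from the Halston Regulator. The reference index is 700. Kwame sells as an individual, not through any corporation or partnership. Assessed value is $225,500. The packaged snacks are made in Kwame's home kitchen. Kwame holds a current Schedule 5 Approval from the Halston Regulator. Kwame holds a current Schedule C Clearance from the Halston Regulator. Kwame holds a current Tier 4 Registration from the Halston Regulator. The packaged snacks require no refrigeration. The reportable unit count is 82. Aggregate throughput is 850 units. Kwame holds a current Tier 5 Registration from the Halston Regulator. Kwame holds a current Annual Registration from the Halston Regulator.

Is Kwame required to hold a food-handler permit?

Exception (a) does not apply: the reportable unit count is 82, not under 80.
Exception (b) is satisfied on its face — the seller is a natural person; all sales are at a certified farmers' market. But: (g) is triggered — a current Tier G Registration is held. So (b) is unavailable.
Exception (c): a current Category C Clearance is held; a current Schedule C Clearance is held — every condition holds. Considering the limiting provisions: (h) applies (aggregate throughput is 850 units, less than the 890 units limit), but is displaced by (i): (i) is triggered — a current Tier 4 Registration is held. (j) would limit (i) — the registered capacity is 2,510 units, less than the 2,880 units limit — but (k) sets (j) aside: (k) is triggered — assessed value is $225,500, under the $247,000 limit. (l) would limit (k) — a current Annual Registration is held — but (m) sets (l) aside: (m) operates against (l): the qualifying period is 170 days, under the 175 days limit. (n) does not operate here (the Schedule 5 Notice is not current), so (m) stands. (c) remains available.
All of (d)'s requirements are met (a current Tier 5 Registration is held; the packaged snacks are home-kitchen produced; the baseline figure is 460, below the 462 limit). But applying paragraph (o): (o) operates against (d): some sales are to a restaurant for resale. Exception (d) does not apply.
Exception (e) fails — the number of selling days per month is 9, not below 8.

No — exception (c) applies; Kwame is not required to hold a food-handler permit.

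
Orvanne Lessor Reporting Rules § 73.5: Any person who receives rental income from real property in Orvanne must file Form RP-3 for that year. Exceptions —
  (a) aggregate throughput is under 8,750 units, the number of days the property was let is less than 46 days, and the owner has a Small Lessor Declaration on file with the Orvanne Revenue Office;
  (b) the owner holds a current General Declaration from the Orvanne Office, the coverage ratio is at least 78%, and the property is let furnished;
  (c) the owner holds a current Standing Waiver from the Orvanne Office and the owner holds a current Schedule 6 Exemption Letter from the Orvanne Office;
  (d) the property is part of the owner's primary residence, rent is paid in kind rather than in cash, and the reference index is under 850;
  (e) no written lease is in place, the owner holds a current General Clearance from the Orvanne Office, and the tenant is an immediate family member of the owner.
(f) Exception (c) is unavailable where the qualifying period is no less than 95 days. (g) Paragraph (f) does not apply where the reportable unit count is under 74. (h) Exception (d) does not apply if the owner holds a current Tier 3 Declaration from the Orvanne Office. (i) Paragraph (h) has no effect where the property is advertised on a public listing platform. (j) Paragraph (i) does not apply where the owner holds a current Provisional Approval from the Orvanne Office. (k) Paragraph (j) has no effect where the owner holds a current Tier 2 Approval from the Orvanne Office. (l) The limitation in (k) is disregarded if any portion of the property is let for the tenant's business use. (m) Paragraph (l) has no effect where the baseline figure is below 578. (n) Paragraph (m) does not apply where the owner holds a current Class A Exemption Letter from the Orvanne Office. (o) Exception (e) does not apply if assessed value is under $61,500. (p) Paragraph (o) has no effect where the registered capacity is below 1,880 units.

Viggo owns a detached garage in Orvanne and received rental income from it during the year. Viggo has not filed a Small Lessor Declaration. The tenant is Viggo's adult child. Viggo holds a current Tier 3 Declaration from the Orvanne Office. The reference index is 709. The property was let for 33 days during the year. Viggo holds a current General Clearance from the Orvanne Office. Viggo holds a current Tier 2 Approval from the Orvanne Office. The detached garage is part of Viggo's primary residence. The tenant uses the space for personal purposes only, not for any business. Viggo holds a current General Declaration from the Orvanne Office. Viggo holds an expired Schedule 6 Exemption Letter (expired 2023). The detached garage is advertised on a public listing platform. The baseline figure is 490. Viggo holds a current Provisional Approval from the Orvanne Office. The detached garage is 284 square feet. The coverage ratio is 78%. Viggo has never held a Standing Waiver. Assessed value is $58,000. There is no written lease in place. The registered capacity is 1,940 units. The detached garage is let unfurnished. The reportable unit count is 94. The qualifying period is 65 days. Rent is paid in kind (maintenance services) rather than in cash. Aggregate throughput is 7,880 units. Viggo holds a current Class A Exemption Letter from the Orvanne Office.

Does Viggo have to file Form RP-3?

Exception (a) does not apply: no Small Lessor Declaration is on file.
Exception (b) does not apply: the property is let unfurnished.
Exception (c) does not apply: the Standing Waiver is not current.
Exception (d)'s conditions are all satisfied: the detached garage is part of the primary residence; rent is paid in kind; the reference index is 709, under the 850 limit. Under paragraphs (h)–(n): (h) applies (a current Tier 3 Declaration is held), but yields to (i): (i) is triggered — the property is publicly advertised. (j) operates (a current Provisional Approval is held), but yields to (k): (k) operates against (j): a current Tier 2 Approval is held. (l), which would lift (k), is not triggered — the space is used for personal purposes only. So (d) applies.
Exception (e)'s conditions are all satisfied: there is no written lease; a current General Clearance is held; the tenant is an immediate family member. However, paragraphs (o)–(p) must be considered: (o) operates against (e): assessed value is $58,000, under the $61,500 limit. (p) is inapplicable (the registered capacity is 1,940 units, not below 1,880 units), so (o) stands. Exception (e) does not apply.

No — exception (d) applies; Viggo is not required to file Form RP-3.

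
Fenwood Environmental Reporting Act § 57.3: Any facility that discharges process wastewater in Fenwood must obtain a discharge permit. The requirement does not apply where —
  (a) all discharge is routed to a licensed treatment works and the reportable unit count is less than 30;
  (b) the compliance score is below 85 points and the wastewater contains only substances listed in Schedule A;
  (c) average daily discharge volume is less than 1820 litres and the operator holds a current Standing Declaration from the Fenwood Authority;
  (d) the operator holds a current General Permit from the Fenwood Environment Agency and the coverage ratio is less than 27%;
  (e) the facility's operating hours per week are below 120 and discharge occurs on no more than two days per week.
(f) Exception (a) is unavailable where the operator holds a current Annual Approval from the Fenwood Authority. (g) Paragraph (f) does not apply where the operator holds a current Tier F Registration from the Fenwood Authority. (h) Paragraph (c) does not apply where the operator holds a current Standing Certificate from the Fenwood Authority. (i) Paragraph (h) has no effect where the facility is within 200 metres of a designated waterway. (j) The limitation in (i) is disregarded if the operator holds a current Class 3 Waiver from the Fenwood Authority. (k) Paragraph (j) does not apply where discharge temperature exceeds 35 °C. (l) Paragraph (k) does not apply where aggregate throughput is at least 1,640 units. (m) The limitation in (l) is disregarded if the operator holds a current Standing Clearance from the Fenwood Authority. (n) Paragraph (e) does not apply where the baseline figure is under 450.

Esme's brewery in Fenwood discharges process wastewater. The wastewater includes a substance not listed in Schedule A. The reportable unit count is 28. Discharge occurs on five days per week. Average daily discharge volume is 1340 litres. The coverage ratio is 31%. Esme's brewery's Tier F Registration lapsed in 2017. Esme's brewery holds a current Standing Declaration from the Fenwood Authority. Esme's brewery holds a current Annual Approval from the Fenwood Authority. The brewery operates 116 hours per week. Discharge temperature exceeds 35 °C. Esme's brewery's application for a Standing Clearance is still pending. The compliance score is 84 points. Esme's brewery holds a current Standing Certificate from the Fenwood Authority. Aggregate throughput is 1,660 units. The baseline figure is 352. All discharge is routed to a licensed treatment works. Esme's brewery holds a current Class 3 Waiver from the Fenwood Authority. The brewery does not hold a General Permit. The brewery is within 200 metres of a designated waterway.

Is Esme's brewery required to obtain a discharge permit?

Exception (a) is satisfied on its face — discharge is routed to a licensed treatment works; the reportable unit count is 28, less than the 30 limit. However, paragraphs (f)–(g) must be considered: (f) operates against (a): a current Annual Approval is held. (g) does not operate here (no current Tier F Registration is held), so (f) stands. Exception (a) does not apply.
Exception (b) does not apply: the wastewater includes a non-Schedule-A substance.
Exception (c)'s conditions are all satisfied: average daily discharge volume is 1340 litres, less than the 1820 litres limit; a current Standing Declaration is held. Turning to paragraphs (h)–(m): (h) operates against (c): a current Standing Certificate is held. (i) would limit (h) — the brewery is within 200 m of a designated waterway — but (j) sets (i) aside: (j) operates against (i): a current Class 3 Waiver is held. (k) would limit (j) — discharge temperature exceeds 35 °C — but (l) sets (k) aside: (l) operates against (k): aggregate throughput is 1,660 units, meeting the 1,640 units threshold. (m), which would lift (l), is inapplicable — there is no Standing Clearance in force. (c) is therefore removed.
Exception (d) does not apply: no General Permit is held.
Exception (e) does not apply: discharge occurs on five days per week.
No exception is made out. Esme's brewery falls within the general rule.

Yes — Esme's brewery must obtain a discharge permit.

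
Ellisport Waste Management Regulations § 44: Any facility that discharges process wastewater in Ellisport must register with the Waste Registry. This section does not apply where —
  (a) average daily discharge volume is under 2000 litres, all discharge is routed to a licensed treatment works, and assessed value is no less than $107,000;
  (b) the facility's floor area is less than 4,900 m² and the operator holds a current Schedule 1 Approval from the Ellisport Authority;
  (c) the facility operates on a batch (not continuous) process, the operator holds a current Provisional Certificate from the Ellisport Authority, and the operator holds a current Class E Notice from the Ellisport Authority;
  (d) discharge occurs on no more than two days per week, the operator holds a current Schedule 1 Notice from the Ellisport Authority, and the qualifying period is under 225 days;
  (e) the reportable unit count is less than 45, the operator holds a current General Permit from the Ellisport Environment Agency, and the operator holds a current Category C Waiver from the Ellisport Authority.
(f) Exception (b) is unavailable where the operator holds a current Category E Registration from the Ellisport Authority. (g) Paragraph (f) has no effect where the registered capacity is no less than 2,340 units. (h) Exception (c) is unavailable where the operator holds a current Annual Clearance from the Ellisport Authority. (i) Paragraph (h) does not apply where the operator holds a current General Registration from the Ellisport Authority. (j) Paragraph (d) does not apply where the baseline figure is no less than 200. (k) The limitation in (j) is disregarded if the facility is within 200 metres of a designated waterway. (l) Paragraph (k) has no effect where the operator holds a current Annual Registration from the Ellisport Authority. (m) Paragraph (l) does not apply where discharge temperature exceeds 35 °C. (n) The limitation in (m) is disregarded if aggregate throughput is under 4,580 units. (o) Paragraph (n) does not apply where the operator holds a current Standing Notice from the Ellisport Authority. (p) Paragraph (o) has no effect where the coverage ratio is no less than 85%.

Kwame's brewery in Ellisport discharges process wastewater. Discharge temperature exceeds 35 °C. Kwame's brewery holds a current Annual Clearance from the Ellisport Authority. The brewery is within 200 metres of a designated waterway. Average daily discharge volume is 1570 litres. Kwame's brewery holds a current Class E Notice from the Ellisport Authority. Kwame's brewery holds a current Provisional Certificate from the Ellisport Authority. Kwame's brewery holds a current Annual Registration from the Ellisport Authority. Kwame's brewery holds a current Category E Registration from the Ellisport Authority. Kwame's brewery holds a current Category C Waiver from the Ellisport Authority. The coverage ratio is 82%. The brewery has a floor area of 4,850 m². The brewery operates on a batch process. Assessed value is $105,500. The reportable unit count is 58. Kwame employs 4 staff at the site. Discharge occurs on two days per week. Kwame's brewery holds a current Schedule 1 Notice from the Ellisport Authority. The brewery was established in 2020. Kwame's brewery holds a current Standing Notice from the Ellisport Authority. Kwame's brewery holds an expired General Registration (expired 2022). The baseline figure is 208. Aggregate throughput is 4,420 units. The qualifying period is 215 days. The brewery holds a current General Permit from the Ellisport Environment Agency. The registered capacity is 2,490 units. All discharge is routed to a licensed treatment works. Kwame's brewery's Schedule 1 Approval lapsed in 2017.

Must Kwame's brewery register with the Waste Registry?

Exception (a) does not apply: assessed value is $105,500, short of $107,000.
Exception (b) fails — no current Schedule 1 Approval is held.
Exception (c): the facility operates on a batch process; a current Provisional Certificate is held; a current Class E Notice is held — every condition holds. However, paragraphs (h)–(i) must be considered: (h) is triggered — a current Annual Clearance is held. (i) is not triggered (there is no General Registration in force), so (h) stands. (c) is therefore removed.
All of (d)'s requirements are met (discharge occurs on no more than two days per week; a current Schedule 1 Notice is held; the qualifying period is 215 days, under the 225 days limit). Under paragraphs (j)–(p): (j) would limit (d) — the baseline figure is 208, meeting the 200 threshold — but (k) sets (j) aside: (k) operates against (j): the brewery is within 200 m of a designated waterway. (l) would limit (k) — a current Annual Registration is held — but (m) sets (l) aside: (m) operates against (l): discharge temperature exceeds 35 °C. (n) would limit (m) — aggregate throughput is 4,420 units, under the 4,580 units limit — but (o) sets (n) aside: (o) operates against (n): a current Standing Notice is held. (p), which would lift (o), is not triggered — the coverage ratio is 82%, short of 85%. (d) remains available.
Exception (e) requires that the reportable unit count is less than 45; but the reportable unit count is 58, not less than 45, so (e) is unavailable.

No — exception (d) applies; Kwame's brewery is not required to register with the Waste Registry.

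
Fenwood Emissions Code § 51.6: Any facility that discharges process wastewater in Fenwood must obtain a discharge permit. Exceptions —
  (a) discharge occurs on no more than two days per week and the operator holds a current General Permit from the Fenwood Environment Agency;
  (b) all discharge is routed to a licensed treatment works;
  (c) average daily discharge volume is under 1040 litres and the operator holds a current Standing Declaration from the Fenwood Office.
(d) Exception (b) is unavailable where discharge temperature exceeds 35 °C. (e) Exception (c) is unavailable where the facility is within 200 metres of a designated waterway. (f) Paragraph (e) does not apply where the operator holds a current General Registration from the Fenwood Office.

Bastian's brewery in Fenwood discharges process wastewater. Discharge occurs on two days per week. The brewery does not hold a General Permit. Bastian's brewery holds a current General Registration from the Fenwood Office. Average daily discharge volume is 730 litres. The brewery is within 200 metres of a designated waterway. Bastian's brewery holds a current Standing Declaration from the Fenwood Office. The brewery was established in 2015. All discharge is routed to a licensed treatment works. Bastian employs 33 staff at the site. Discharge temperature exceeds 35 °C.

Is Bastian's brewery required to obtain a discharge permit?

Exception (a) does not apply: no General Permit is held.
Exception (b): discharge is routed to a licensed treatment works — every condition holds. But: (d) operates against (b): discharge temperature exceeds 35 °C. Exception (b) does not apply.
Exception (c)'s conditions are all satisfied: average daily discharge volume is 730 litres, under the 1040 litres limit; a current Standing Declaration is held. Under paragraphs (e)–(f): (e) operates (the brewery is within 200 m of a designated waterway), but is set aside by (f): (f) is engaged — a current General Registration is held. Exception (c) stands.

No — exception (c) applies; Bastian's brewery is not required to obtain a discharge permit.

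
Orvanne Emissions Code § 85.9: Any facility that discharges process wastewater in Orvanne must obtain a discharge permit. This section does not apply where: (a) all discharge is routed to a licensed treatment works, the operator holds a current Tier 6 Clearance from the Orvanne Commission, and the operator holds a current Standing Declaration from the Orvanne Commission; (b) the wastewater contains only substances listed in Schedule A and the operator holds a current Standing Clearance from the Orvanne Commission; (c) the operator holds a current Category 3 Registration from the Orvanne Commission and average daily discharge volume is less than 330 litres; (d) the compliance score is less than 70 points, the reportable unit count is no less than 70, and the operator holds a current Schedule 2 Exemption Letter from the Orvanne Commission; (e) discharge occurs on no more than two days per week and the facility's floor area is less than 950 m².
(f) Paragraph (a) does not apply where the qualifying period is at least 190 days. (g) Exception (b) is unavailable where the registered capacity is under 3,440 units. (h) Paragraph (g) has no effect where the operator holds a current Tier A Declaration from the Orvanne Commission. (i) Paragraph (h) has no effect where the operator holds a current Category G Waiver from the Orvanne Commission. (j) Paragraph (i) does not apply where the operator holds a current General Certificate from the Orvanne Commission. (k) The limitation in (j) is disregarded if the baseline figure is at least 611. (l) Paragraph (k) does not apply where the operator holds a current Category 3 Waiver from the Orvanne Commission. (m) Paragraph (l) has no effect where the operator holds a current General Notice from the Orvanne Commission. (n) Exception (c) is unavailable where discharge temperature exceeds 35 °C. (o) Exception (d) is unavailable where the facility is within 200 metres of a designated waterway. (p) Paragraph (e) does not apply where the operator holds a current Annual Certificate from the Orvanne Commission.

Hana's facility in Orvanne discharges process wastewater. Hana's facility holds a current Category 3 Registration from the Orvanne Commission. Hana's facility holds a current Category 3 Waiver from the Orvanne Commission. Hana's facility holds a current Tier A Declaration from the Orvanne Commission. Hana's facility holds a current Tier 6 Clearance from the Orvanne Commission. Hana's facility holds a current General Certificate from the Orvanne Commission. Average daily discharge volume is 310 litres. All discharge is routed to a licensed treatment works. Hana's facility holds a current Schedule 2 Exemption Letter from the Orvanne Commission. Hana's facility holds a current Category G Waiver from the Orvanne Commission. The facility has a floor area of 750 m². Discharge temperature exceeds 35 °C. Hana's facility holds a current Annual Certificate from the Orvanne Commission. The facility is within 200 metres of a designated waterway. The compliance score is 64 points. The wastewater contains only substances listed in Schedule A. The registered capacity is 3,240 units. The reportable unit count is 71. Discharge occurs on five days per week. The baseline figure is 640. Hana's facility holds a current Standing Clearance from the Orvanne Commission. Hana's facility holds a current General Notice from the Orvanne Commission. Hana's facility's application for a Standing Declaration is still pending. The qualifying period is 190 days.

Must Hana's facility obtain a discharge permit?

Yes — Hana's facility must obtain a discharge permit.

Exception (a) does not apply: there is no Standing Declaration in force.
Exception (b): the wastewater is Schedule-A-only; a current Standing Clearance is held — every condition holds. However, paragraphs (g)–(m) must be considered: (g) is triggered — the registered capacity is 3,240 units, under the 3,440 units limit. (h) would limit (g) — a current Tier A Declaration is held — but (i) sets (h) aside: (i) operates — a current Category G Waiver is held. (j) would limit (i) — a current General Certificate is held — but (k) sets (j) aside: (k) operates against (j): the baseline figure is 640, meeting the 611 threshold. (l) would limit (k) — a current Category 3 Waiver is held — but (m) sets (l) aside: (m) is engaged — a current General Notice is held. So (b) is unavailable.
Exception (c): a current Category 3 Registration is held; average daily discharge volume is 310 litres, less than the 330 litres limit — every condition holds. Turning to paragraph (n): (n) operates against (c): discharge temperature exceeds 35 °C. Exception (c) does not apply.
All of (d)'s requirements are met (the compliance score is 64 points, less than the 70 points limit; the reportable unit count is 71, meeting the 70 threshold; a current Schedule 2 Exemption Letter is held). But applying paragraph (o): (o) applies — the facility is within 200 m of a designated waterway. So (d) is unavailable.
Exception (e) does not apply: discharge occurs on five days per week.
No exception is made out. Hana's facility falls within the general rule.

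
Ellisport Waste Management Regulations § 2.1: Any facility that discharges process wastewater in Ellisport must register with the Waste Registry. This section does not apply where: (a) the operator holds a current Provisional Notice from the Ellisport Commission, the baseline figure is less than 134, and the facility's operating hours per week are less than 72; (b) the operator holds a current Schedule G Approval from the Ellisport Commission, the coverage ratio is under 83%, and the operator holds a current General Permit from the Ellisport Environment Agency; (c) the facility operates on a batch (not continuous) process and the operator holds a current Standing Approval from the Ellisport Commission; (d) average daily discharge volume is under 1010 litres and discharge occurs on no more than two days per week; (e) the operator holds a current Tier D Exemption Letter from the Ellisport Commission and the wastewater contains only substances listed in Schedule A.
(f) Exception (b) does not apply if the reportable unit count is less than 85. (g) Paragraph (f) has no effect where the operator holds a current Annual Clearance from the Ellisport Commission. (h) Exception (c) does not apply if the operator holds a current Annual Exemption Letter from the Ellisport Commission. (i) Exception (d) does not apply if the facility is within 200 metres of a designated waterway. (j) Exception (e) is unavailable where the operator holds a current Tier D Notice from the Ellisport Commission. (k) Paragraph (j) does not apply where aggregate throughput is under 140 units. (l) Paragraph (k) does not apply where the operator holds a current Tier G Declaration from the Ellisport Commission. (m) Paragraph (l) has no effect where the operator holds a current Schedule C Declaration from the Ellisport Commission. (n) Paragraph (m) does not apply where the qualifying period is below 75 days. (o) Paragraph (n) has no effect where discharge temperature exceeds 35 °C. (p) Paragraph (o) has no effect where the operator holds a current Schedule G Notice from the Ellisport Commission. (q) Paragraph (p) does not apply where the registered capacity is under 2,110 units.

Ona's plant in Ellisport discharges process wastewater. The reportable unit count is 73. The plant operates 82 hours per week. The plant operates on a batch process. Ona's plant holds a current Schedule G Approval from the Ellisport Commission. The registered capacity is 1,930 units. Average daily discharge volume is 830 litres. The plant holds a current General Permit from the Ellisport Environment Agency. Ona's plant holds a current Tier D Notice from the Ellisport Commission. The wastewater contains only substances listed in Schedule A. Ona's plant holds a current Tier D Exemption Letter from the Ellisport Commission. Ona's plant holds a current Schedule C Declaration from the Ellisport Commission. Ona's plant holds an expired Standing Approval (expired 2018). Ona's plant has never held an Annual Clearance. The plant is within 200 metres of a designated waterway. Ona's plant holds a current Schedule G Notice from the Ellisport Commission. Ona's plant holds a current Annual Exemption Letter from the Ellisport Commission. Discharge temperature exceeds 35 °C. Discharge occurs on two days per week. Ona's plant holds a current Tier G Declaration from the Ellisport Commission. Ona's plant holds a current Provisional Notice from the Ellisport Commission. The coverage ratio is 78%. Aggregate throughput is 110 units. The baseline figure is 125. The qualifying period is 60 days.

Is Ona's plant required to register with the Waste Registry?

Exception (a) requires that the facility's operating hours per week are less than 72; but the facility's operating hours per week are 82, not less than 72, so (a) is unavailable.
Exception (b)'s conditions are all satisfied: a current Schedule G Approval is held; the coverage ratio is 78%, under the 83% limit; a current General Permit is held. But: (f) applies — the reportable unit count is 73, less than the 85 limit. (g) is not triggered (there is no Annual Clearance in force), so (f) stands. Exception (b) does not apply.
Exception (c) does not apply: the Standing Approval is not current.
All of (d)'s requirements are met (average daily discharge volume is 830 litres, under the 1010 litres limit; discharge occurs on no more than two days per week). But applying paragraph (i): (i) operates against (d): the plant is within 200 m of a designated waterway. So (d) is unavailable.
Exception (e): a current Tier D Exemption Letter is held; the wastewater is Schedule-A-only — every condition holds. Under paragraphs (j)–(q): (j) would limit (e) — a current Tier D Notice is held — but (k) sets (j) aside: (k) operates against (j): aggregate throughput is 110 units, under the 140 units limit. (l) operates (a current Tier G Declaration is held), but is overridden by (m): (m) operates against (l): a current Schedule C Declaration is held. (n) would limit (m) — the qualifying period is 60 days, below the 75 days limit — but (o) sets (n) aside: (o) operates against (n): discharge temperature exceeds 35 °C. (p) operates (a current Schedule G Notice is held), but is itself disapplied by (q): (q) applies — the registered capacity is 1,930 units, under the 2,110 units limit. So (e) applies.

No — exception (e) applies; Ona's plant is not required to register with the Waste Registry.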